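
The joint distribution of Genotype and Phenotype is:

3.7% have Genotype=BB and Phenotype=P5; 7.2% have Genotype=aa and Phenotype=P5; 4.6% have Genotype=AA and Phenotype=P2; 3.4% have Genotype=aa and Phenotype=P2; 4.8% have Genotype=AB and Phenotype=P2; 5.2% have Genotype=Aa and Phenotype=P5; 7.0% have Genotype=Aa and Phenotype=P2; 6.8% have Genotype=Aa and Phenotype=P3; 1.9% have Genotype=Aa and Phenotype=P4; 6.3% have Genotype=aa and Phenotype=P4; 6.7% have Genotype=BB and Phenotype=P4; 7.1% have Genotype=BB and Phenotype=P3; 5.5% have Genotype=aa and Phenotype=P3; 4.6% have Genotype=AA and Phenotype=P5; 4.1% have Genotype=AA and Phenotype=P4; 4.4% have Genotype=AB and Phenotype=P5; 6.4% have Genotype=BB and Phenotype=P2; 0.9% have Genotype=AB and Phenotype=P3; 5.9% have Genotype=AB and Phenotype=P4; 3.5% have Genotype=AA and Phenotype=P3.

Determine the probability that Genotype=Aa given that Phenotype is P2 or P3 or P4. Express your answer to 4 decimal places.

P(Phenotype=P2) = 0.046 + 0.070 + 0.034 + 0.048 + 0.064 = 0.262.
P(Phenotype=P3) = 0.035 + 0.068 + 0.055 + 0.009 + 0.071 = 0.238.
P(Phenotype=P4) = 0.041 + 0.019 + 0.063 + 0.059 + 0.067 = 0.249.
P(Phenotype ∈ {P2, P3, P4}) = 0.262 + 0.238 + 0.249 = 0.749; P(Genotype=Aa, Phenotype ∈ {P2, P3, P4}) = 0.070 + 0.068 + 0.019 = 0.157.
P(Genotype=Aa | Phenotype ∈ {P2, P3, P4}) = 0.157/0.749 = 0.2096.

0.2096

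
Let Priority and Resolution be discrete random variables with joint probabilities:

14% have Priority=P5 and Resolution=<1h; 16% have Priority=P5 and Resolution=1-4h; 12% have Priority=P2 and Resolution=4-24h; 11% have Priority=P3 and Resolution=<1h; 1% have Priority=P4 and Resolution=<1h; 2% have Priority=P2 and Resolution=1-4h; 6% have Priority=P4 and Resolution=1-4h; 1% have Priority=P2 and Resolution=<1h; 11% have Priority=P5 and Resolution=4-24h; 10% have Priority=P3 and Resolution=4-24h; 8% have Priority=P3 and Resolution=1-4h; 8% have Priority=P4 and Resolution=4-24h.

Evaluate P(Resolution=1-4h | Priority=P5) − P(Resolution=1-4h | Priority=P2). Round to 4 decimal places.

P(Priority=P5) = 0.14 + 0.16 + 0.11 = 0.41; P(Resolution=1-4h | Priority=P5) = 0.16/0.41 = 0.39024.
P(Priority=P2) = 0.01 + 0.02 + 0.12 = 0.15; P(Resolution=1-4h | Priority=P2) = 0.02/0.15 = 0.13333.
Difference = 0.2569.

0.2569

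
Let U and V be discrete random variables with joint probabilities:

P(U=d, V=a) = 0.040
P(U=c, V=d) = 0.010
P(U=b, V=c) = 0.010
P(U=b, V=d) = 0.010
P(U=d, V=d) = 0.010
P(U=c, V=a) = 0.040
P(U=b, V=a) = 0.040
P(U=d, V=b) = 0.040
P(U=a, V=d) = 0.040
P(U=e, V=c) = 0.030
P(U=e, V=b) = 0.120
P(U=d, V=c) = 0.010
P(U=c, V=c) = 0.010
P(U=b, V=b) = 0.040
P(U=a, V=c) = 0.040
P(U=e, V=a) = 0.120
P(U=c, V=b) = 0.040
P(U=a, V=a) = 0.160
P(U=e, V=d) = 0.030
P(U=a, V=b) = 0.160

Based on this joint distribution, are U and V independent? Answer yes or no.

yes

Every cell satisfies P(U,V) = P(U)·P(V). For instance P(U=d) = 0.100, P(V=b) = 0.400, and 0.100×0.400 = 0.040 matches the joint entry. So U and V are independent.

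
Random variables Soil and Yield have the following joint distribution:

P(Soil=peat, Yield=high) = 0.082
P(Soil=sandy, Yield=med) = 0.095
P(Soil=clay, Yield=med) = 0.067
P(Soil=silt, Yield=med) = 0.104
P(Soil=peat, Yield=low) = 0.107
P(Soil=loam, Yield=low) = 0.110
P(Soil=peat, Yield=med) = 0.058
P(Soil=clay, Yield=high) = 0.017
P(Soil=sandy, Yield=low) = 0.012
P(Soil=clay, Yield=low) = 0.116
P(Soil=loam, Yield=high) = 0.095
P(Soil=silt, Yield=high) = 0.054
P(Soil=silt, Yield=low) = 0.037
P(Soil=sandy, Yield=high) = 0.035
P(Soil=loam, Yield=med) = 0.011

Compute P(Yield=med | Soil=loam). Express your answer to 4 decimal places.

P(Soil=loam) = 0.110 + 0.011 + 0.095 = 0.216.
P(Yield=med | Soil=loam) = 0.011/0.216 = 0.0509.

0.0509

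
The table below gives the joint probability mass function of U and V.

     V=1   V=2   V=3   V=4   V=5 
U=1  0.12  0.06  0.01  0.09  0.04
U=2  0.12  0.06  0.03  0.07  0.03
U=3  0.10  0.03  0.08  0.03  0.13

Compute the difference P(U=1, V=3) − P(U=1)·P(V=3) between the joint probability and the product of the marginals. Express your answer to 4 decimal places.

-0.0284

P(U=1) = 0.12 + 0.06 + 0.01 + 0.09 + 0.04 = 0.32.
P(V=3) = 0.01 + 0.03 + 0.08 = 0.12.
P(U=1, V=3) − P(U=1)P(V=3) = 0.01 − 0.32×0.12 = -0.0284.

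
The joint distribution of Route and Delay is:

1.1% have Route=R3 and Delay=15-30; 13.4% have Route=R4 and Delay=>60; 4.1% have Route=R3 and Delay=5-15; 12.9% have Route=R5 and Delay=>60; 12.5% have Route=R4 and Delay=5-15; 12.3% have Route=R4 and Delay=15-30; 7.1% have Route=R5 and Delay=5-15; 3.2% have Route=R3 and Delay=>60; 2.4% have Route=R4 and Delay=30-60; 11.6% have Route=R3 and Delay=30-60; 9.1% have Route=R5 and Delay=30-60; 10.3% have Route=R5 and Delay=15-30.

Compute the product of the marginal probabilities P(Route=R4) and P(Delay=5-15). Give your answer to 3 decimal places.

P(Route=R4) = 0.125 + 0.123 + 0.024 + 0.134 = 0.406.
P(Delay=5-15) = 0.041 + 0.125 + 0.071 = 0.237.
Product: 0.406 × 0.237 = 0.096.

0.096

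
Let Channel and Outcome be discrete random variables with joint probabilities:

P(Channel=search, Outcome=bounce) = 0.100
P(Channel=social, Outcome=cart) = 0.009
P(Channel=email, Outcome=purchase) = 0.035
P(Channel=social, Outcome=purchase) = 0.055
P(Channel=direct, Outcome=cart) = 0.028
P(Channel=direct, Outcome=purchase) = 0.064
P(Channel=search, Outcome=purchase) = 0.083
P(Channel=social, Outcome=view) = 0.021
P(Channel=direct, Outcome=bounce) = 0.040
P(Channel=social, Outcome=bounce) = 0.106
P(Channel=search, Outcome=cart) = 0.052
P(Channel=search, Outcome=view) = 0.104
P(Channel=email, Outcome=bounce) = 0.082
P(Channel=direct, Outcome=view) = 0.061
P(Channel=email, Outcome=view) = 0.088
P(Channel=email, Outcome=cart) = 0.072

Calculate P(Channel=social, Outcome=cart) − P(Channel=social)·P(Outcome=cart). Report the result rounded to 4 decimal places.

-0.0218

P(Channel=social) = 0.106 + 0.021 + 0.009 + 0.055 = 0.191.
P(Outcome=cart) = 0.072 + 0.052 + 0.009 + 0.028 = 0.161.
P(Channel=social, Outcome=cart) − P(Channel=social)P(Outcome=cart) = 0.009 − 0.191×0.161 = -0.0218.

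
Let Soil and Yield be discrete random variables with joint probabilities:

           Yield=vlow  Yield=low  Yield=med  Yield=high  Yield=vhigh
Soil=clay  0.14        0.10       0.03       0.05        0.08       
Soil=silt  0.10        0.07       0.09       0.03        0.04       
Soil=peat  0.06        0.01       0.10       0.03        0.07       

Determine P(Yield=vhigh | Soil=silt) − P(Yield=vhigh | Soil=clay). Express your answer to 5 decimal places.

-0.07879

P(Soil=silt) = 0.10 + 0.07 + 0.09 + 0.03 + 0.04 = 0.33; P(Yield=vhigh | Soil=silt) = 0.04/0.33 = 0.121212.
P(Soil=clay) = 0.14 + 0.10 + 0.03 + 0.05 + 0.08 = 0.40; P(Yield=vhigh | Soil=clay) = 0.08/0.40 = 0.200000.
Difference = -0.07879.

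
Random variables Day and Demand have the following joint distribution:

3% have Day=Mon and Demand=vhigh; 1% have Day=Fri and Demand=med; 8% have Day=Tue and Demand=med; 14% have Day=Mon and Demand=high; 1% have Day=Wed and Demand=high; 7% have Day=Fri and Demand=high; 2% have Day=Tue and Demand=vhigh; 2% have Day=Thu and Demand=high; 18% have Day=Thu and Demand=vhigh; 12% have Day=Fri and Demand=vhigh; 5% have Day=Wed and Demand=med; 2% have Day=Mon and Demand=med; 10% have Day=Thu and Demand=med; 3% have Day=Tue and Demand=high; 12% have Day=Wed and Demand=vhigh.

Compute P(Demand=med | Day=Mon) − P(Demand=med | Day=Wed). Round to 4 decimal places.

-0.1725

P(Day=Mon) = 0.02 + 0.14 + 0.03 = 0.19; P(Demand=med | Day=Mon) = 0.02/0.19 = 0.10526.
P(Day=Wed) = 0.05 + 0.01 + 0.12 = 0.18; P(Demand=med | Day=Wed) = 0.05/0.18 = 0.27778.
Difference = -0.1725.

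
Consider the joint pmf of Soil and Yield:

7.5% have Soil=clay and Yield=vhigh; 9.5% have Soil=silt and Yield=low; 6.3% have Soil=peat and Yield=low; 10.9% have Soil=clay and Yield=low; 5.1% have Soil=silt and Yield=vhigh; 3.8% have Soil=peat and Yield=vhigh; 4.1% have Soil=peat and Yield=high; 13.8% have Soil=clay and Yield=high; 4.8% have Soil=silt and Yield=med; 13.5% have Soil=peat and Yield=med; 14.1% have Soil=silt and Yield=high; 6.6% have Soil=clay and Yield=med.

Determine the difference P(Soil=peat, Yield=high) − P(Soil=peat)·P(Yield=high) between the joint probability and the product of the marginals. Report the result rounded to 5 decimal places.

P(Soil=peat) = 0.063 + 0.135 + 0.041 + 0.038 = 0.277.
P(Yield=high) = 0.138 + 0.141 + 0.041 = 0.320.
P(Soil=peat, Yield=high) − P(Soil=peat)P(Yield=high) = 0.041 − 0.277×0.320 = -0.04764.

-0.04764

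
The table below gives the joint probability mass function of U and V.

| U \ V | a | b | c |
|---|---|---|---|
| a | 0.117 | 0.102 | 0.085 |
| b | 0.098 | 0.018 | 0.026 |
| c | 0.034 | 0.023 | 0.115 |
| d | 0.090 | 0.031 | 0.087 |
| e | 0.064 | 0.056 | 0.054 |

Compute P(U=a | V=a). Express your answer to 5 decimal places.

0.29032

P(V=a) = 0.117 + 0.098 + 0.034 + 0.090 + 0.064 = 0.403.
P(U=a | V=a) = 0.117/0.403 = 0.29032.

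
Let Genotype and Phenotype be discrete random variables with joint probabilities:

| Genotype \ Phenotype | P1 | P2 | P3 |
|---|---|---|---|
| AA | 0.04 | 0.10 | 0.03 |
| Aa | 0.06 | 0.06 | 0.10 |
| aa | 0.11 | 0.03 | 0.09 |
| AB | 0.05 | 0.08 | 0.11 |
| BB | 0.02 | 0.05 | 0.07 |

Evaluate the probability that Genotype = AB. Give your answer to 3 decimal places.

0.240

P(Genotype=AB) = 0.05 + 0.08 + 0.11 = 0.24.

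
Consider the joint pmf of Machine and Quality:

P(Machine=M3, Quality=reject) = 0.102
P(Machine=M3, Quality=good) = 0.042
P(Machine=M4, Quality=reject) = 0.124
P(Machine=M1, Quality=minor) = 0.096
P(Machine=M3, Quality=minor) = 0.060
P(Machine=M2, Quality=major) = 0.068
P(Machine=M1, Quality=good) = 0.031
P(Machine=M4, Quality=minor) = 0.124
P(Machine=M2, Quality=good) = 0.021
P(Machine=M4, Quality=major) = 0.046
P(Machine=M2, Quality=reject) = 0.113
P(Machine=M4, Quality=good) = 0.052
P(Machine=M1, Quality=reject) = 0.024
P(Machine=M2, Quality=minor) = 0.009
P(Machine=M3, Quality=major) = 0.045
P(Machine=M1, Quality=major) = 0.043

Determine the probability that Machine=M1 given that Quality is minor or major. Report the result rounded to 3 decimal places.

0.283

P(Quality=minor) = 0.096 + 0.009 + 0.060 + 0.124 = 0.289.
P(Quality=major) = 0.043 + 0.068 + 0.045 + 0.046 = 0.202.
P(Quality ∈ {minor, major}) = 0.289 + 0.202 = 0.491; P(Machine=M1, Quality ∈ {minor, major}) = 0.096 + 0.043 = 0.139.
P(Machine=M1 | Quality ∈ {minor, major}) = 0.139/0.491 = 0.283.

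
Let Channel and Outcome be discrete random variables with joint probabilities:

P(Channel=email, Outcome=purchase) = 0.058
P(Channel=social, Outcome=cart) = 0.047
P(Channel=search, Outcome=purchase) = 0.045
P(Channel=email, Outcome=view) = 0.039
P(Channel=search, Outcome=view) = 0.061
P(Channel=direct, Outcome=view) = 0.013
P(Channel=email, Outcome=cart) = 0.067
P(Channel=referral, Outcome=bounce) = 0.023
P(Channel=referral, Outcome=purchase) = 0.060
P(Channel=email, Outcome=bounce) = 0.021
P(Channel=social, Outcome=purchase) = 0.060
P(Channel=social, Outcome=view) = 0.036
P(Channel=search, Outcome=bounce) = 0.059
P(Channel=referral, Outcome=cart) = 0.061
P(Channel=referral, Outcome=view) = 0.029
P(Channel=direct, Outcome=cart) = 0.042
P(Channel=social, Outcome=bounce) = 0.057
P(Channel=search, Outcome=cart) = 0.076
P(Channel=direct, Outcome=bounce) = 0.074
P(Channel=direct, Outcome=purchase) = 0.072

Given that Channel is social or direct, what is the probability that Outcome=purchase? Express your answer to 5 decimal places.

P(Channel=social) = 0.057 + 0.036 + 0.047 + 0.060 = 0.200.
P(Channel=direct) = 0.074 + 0.013 + 0.042 + 0.072 = 0.201.
P(Channel ∈ {social, direct}) = 0.200 + 0.201 = 0.401; P(Outcome=purchase, Channel ∈ {social, direct}) = 0.060 + 0.072 = 0.132.
P(Outcome=purchase | Channel ∈ {social, direct}) = 0.132/0.401 = 0.32918.

0.32918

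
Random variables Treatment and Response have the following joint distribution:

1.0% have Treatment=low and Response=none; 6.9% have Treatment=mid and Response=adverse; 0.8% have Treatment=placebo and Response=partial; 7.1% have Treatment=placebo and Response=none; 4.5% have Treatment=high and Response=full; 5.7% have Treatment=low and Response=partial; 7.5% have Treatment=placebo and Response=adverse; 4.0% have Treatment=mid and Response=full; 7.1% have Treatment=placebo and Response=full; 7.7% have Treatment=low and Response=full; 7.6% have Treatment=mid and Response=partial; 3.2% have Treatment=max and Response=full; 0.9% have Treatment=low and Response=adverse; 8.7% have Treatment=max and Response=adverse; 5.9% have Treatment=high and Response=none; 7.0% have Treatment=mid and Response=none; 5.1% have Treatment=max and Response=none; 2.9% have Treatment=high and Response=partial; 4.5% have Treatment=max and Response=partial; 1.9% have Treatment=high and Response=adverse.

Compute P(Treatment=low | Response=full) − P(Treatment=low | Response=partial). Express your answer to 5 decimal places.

0.02545

P(Response=full) = 0.071 + 0.077 + 0.040 + 0.045 + 0.032 = 0.265; P(Treatment=low | Response=full) = 0.077/0.265 = 0.290566.
P(Response=partial) = 0.008 + 0.057 + 0.076 + 0.029 + 0.045 = 0.215; P(Treatment=low | Response=partial) = 0.057/0.215 = 0.265116.
Difference = 0.02545.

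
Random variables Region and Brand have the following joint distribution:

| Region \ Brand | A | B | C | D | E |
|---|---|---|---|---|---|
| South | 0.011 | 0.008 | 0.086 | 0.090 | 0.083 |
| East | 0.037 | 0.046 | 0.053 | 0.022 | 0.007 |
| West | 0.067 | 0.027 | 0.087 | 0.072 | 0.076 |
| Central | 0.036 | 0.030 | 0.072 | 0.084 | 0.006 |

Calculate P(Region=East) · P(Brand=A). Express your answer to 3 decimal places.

P(Region=East) = 0.037 + 0.046 + 0.053 + 0.022 + 0.007 = 0.165.
P(Brand=A) = 0.011 + 0.037 + 0.067 + 0.036 = 0.151.
Product: 0.165 × 0.151 = 0.025.

0.025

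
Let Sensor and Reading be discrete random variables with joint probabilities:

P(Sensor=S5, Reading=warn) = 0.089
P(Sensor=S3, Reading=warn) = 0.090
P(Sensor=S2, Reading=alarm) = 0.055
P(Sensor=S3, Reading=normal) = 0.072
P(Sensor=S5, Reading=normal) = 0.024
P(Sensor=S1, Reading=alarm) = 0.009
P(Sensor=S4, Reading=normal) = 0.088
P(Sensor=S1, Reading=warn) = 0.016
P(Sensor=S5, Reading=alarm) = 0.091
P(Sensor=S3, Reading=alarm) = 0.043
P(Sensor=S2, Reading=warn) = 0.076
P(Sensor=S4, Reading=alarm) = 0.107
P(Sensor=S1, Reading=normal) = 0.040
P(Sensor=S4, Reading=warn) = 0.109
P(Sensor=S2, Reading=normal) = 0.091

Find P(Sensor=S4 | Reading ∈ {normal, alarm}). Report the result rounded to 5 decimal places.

P(Reading=normal) = 0.040 + 0.091 + 0.072 + 0.088 + 0.024 = 0.315.
P(Reading=alarm) = 0.009 + 0.055 + 0.043 + 0.107 + 0.091 = 0.305.
P(Reading ∈ {normal, alarm}) = 0.315 + 0.305 = 0.620; P(Sensor=S4, Reading ∈ {normal, alarm}) = 0.088 + 0.107 = 0.195.
P(Sensor=S4 | Reading ∈ {normal, alarm}) = 0.195/0.620 = 0.31452.

0.31452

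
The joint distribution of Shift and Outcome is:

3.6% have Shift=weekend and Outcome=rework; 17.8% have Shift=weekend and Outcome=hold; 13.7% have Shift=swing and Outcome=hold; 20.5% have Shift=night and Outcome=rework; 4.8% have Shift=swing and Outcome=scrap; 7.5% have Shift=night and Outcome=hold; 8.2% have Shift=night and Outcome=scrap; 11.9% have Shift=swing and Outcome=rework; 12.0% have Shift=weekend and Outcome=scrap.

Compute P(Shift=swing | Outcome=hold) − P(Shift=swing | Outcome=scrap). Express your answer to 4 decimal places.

0.1593

P(Outcome=hold) = 0.137 + 0.075 + 0.178 = 0.390; P(Shift=swing | Outcome=hold) = 0.137/0.390 = 0.35128.
P(Outcome=scrap) = 0.048 + 0.082 + 0.120 = 0.250; P(Shift=swing | Outcome=scrap) = 0.048/0.250 = 0.19200.
Difference = 0.1593.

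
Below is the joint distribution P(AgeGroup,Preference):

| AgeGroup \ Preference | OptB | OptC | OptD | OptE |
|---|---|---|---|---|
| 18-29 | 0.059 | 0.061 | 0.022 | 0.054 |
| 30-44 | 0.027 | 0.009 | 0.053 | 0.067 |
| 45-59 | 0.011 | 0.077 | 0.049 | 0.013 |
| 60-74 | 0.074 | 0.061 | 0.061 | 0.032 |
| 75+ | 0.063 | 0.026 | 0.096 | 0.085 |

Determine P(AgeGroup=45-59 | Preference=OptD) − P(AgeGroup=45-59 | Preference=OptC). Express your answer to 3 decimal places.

-0.155

P(Preference=OptD) = 0.022 + 0.053 + 0.049 + 0.061 + 0.096 = 0.281; P(AgeGroup=45-59 | Preference=OptD) = 0.049/0.281 = 0.1744.
P(Preference=OptC) = 0.061 + 0.009 + 0.077 + 0.061 + 0.026 = 0.234; P(AgeGroup=45-59 | Preference=OptC) = 0.077/0.234 = 0.3291.
Difference = -0.155.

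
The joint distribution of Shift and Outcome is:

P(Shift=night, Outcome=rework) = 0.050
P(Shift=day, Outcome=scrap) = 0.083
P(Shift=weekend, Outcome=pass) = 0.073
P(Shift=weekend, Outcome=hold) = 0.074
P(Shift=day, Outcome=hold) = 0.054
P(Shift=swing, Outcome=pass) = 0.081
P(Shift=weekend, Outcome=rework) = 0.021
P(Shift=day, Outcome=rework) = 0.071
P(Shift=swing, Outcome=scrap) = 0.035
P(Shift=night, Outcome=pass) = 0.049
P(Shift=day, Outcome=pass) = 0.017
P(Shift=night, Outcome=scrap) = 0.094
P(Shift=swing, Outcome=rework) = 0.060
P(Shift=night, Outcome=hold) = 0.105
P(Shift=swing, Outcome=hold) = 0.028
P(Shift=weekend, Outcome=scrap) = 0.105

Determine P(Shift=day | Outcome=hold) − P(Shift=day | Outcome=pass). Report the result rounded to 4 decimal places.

P(Outcome=hold) = 0.054 + 0.028 + 0.105 + 0.074 = 0.261; P(Shift=day | Outcome=hold) = 0.054/0.261 = 0.20690.
P(Outcome=pass) = 0.017 + 0.081 + 0.049 + 0.073 = 0.220; P(Shift=day | Outcome=pass) = 0.017/0.220 = 0.07727.
Difference = 0.1296.

0.1296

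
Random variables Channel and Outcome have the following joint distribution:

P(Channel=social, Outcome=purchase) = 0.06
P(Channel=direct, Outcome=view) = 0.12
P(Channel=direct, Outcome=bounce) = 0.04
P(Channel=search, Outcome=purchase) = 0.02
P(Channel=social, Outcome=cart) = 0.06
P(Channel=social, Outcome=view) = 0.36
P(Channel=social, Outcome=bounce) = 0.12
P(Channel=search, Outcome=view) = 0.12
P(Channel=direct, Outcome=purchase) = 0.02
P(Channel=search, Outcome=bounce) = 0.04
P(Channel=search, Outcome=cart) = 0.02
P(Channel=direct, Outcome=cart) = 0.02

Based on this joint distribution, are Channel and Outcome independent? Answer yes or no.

yes

Every cell satisfies P(Channel,Outcome) = P(Channel)·P(Outcome). For instance P(Channel=search) = 0.20, P(Outcome=cart) = 0.10, and 0.20×0.10 = 0.02 matches the joint entry. So Channel and Outcome are independent.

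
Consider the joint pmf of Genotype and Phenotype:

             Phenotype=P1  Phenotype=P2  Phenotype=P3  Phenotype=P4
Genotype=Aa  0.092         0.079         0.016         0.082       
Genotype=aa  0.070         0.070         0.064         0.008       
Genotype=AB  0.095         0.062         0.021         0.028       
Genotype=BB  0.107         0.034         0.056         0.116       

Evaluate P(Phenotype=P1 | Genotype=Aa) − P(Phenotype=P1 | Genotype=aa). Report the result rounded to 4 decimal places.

P(Genotype=Aa) = 0.092 + 0.079 + 0.016 + 0.082 = 0.269; P(Phenotype=P1 | Genotype=Aa) = 0.092/0.269 = 0.34201.
P(Genotype=aa) = 0.070 + 0.070 + 0.064 + 0.008 = 0.212; P(Phenotype=P1 | Genotype=aa) = 0.070/0.212 = 0.33019.
Difference = 0.0118.

0.0118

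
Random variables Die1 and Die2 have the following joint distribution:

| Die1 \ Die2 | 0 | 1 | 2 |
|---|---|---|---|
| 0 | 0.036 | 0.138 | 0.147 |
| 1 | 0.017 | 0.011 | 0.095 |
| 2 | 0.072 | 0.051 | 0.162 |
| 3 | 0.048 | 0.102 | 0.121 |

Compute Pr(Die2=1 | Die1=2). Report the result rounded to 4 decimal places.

P(Die1=2) = 0.072 + 0.051 + 0.162 = 0.285.
P(Die2=1 | Die1=2) = 0.051/0.285 = 0.1789.

0.1789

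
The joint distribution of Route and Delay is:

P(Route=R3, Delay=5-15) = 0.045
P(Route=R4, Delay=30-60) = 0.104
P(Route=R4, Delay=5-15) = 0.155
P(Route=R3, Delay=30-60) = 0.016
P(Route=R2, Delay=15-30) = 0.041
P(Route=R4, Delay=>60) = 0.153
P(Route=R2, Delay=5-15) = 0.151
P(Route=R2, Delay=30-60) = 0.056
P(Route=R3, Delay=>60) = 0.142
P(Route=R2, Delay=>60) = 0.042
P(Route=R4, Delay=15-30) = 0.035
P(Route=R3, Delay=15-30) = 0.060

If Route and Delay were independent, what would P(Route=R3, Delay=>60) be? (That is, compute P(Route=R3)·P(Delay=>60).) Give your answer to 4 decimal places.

0.0886

P(Route=R3) = 0.045 + 0.060 + 0.016 + 0.142 = 0.263.
P(Delay=>60) = 0.042 + 0.142 + 0.153 = 0.337.
Product: 0.263 × 0.337 = 0.0886.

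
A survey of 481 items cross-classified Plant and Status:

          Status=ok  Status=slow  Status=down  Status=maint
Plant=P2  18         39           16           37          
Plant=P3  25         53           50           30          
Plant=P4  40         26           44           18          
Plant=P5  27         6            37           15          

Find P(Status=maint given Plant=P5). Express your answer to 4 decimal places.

Total with Plant=P5: 27 + 6 + 37 + 15 = 85.
P(Status=maint | Plant=P5) = 15/85 = 0.1765.

0.1765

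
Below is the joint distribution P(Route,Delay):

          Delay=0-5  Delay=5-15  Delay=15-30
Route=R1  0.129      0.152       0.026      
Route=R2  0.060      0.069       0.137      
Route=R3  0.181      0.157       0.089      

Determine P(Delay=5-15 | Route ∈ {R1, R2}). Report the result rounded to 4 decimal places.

P(Route=R1) = 0.129 + 0.152 + 0.026 = 0.307.
P(Route=R2) = 0.060 + 0.069 + 0.137 = 0.266.
P(Route ∈ {R1, R2}) = 0.307 + 0.266 = 0.573; P(Delay=5-15, Route ∈ {R1, R2}) = 0.152 + 0.069 = 0.221.
P(Delay=5-15 | Route ∈ {R1, R2}) = 0.221/0.573 = 0.3857.

0.3857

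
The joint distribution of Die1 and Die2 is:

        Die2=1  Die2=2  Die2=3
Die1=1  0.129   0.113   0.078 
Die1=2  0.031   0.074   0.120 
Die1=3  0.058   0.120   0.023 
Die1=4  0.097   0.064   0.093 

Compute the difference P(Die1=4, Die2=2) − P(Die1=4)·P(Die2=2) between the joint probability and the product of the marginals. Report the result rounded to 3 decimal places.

P(Die1=4) = 0.097 + 0.064 + 0.093 = 0.254.
P(Die2=2) = 0.113 + 0.074 + 0.120 + 0.064 = 0.371.
P(Die1=4, Die2=2) − P(Die1=4)P(Die2=2) = 0.064 − 0.254×0.371 = -0.030.

-0.030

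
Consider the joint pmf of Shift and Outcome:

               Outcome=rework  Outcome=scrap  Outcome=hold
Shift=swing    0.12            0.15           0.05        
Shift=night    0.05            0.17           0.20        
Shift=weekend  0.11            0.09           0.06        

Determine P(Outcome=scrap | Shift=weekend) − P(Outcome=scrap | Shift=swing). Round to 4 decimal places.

P(Shift=weekend) = 0.11 + 0.09 + 0.06 = 0.26; P(Outcome=scrap | Shift=weekend) = 0.09/0.26 = 0.34615.
P(Shift=swing) = 0.12 + 0.15 + 0.05 = 0.32; P(Outcome=scrap | Shift=swing) = 0.15/0.32 = 0.46875.
Difference = -0.1226.

-0.1226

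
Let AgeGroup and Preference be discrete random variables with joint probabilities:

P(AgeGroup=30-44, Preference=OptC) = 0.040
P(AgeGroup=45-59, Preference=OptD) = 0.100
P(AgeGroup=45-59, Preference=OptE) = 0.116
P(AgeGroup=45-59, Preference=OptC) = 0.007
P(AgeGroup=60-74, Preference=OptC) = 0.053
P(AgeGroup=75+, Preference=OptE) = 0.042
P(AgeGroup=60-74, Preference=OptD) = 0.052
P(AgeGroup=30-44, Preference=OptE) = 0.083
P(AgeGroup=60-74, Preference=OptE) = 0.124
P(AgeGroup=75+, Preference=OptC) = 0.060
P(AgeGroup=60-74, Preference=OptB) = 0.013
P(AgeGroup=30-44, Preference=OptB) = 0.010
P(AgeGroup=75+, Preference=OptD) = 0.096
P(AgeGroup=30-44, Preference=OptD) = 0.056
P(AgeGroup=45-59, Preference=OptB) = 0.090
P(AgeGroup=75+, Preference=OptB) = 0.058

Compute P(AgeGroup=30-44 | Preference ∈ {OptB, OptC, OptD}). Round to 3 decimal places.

P(Preference=OptB) = 0.010 + 0.090 + 0.013 + 0.058 = 0.171.
P(Preference=OptC) = 0.040 + 0.007 + 0.053 + 0.060 = 0.160.
P(Preference=OptD) = 0.056 + 0.100 + 0.052 + 0.096 = 0.304.
P(Preference ∈ {OptB, OptC, OptD}) = 0.171 + 0.160 + 0.304 = 0.635; P(AgeGroup=30-44, Preference ∈ {OptB, OptC, OptD}) = 0.010 + 0.040 + 0.056 = 0.106.
P(AgeGroup=30-44 | Preference ∈ {OptB, OptC, OptD}) = 0.106/0.635 = 0.167.

0.167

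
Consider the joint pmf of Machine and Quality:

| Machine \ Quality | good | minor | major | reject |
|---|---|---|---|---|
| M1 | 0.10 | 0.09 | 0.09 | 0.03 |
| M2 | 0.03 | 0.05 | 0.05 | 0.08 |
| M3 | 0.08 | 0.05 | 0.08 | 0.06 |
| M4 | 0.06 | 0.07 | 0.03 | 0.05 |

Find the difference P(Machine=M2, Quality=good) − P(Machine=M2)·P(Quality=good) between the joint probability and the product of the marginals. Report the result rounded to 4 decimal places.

-0.0267

P(Machine=M2) = 0.03 + 0.05 + 0.05 + 0.08 = 0.21.
P(Quality=good) = 0.10 + 0.03 + 0.08 + 0.06 = 0.27.
P(Machine=M2, Quality=good) − P(Machine=M2)P(Quality=good) = 0.03 − 0.21×0.27 = -0.0267.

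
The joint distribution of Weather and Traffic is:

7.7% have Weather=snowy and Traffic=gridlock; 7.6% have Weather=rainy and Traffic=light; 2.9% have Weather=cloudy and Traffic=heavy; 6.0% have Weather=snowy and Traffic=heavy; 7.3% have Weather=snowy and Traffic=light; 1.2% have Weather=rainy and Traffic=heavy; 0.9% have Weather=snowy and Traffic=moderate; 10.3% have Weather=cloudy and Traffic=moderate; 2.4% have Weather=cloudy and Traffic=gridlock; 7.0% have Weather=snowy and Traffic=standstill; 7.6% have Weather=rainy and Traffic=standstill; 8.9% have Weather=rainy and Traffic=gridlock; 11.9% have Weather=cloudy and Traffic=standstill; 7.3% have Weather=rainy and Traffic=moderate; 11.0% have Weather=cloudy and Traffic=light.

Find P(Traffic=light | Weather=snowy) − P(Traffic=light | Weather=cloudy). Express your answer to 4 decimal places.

-0.0331

P(Weather=snowy) = 0.073 + 0.009 + 0.060 + 0.077 + 0.070 = 0.289; P(Traffic=light | Weather=snowy) = 0.073/0.289 = 0.25260.
P(Weather=cloudy) = 0.110 + 0.103 + 0.029 + 0.024 + 0.119 = 0.385; P(Traffic=light | Weather=cloudy) = 0.110/0.385 = 0.28571.
Difference = -0.0331.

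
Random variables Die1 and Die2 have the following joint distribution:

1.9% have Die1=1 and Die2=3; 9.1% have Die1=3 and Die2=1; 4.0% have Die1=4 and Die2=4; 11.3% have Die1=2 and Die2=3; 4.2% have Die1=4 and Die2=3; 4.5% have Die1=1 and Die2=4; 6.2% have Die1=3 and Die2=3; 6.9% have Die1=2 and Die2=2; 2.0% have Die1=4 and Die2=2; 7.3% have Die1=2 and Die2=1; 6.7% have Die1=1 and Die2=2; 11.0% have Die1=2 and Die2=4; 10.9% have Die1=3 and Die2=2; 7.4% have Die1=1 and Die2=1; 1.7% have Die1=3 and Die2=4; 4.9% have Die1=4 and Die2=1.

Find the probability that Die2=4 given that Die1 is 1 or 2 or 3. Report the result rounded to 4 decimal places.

0.2026

P(Die1=1) = 0.074 + 0.067 + 0.019 + 0.045 = 0.205.
P(Die1=2) = 0.073 + 0.069 + 0.113 + 0.110 = 0.365.
P(Die1=3) = 0.091 + 0.109 + 0.062 + 0.017 = 0.279.
P(Die1 ∈ {1, 2, 3}) = 0.205 + 0.365 + 0.279 = 0.849; P(Die2=4, Die1 ∈ {1, 2, 3}) = 0.045 + 0.110 + 0.017 = 0.172.
P(Die2=4 | Die1 ∈ {1, 2, 3}) = 0.172/0.849 = 0.2026.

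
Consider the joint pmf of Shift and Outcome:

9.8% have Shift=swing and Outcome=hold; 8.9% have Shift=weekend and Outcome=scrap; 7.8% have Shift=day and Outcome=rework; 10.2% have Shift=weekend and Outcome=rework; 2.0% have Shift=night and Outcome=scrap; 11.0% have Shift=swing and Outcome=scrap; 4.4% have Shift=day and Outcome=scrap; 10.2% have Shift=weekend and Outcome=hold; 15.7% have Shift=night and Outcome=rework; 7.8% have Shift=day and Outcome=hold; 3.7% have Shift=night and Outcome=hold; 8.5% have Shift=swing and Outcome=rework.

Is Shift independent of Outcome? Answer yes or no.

no

P(Shift=night) = 0.214 and P(Outcome=rework) = 0.422, so their product is 0.09031, but P(Shift=night, Outcome=rework) = 0.157. Since these differ, Shift and Outcome are not independent.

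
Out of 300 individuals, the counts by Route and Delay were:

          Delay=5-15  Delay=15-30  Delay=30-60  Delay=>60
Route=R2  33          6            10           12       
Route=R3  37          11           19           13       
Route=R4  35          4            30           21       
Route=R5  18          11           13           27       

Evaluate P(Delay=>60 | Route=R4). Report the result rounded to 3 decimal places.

Total with Route=R4: 35 + 4 + 30 + 21 = 90.
P(Delay=>60 | Route=R4) = 21/90 = 0.233.

0.233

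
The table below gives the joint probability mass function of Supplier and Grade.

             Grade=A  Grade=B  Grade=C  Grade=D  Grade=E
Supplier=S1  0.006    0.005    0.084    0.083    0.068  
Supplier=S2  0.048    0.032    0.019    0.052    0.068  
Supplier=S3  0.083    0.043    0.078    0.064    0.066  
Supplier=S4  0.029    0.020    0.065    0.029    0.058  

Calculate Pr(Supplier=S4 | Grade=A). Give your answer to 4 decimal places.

P(Grade=A) = 0.006 + 0.048 + 0.083 + 0.029 = 0.166.
P(Supplier=S4 | Grade=A) = 0.029/0.166 = 0.1747.

0.1747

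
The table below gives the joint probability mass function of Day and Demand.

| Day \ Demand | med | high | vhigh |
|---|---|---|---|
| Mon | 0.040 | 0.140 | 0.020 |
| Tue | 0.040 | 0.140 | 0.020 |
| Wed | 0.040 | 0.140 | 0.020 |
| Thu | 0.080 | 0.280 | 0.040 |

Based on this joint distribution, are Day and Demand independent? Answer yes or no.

Every cell satisfies P(Day,Demand) = P(Day)·P(Demand). For instance P(Day=Tue) = 0.200, P(Demand=high) = 0.700, and 0.200×0.700 = 0.140 matches the joint entry. So Day and Demand are independent.

yes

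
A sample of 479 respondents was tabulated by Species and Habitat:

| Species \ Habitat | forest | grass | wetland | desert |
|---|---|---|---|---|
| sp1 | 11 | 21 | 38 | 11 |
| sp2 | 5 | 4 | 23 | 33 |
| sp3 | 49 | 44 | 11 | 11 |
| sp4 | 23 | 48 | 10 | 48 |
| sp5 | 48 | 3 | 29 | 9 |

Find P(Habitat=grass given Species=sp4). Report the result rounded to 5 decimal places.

0.37209

Total with Species=sp4: 23 + 48 + 10 + 48 = 129.
P(Habitat=grass | Species=sp4) = 48/129 = 0.37209.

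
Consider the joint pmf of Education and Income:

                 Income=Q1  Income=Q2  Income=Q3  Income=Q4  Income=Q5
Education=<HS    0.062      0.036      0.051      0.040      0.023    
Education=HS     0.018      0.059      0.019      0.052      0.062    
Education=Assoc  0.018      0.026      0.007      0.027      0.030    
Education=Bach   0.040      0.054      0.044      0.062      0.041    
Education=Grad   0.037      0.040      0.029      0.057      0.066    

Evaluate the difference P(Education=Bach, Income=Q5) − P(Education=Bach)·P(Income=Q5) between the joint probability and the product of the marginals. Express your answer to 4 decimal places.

P(Education=Bach) = 0.040 + 0.054 + 0.044 + 0.062 + 0.041 = 0.241.
P(Income=Q5) = 0.023 + 0.062 + 0.030 + 0.041 + 0.066 = 0.222.
P(Education=Bach, Income=Q5) − P(Education=Bach)P(Income=Q5) = 0.041 − 0.241×0.222 = -0.0125.

-0.0125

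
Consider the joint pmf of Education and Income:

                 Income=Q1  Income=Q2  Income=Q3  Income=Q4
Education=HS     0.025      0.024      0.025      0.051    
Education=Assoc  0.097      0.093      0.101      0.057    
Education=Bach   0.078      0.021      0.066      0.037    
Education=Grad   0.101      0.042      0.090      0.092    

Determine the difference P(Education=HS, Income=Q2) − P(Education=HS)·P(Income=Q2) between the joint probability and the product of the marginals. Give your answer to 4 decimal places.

0.0015

P(Education=HS) = 0.025 + 0.024 + 0.025 + 0.051 = 0.125.
P(Income=Q2) = 0.024 + 0.093 + 0.021 + 0.042 = 0.180.
P(Education=HS, Income=Q2) − P(Education=HS)P(Income=Q2) = 0.024 − 0.125×0.180 = 0.0015.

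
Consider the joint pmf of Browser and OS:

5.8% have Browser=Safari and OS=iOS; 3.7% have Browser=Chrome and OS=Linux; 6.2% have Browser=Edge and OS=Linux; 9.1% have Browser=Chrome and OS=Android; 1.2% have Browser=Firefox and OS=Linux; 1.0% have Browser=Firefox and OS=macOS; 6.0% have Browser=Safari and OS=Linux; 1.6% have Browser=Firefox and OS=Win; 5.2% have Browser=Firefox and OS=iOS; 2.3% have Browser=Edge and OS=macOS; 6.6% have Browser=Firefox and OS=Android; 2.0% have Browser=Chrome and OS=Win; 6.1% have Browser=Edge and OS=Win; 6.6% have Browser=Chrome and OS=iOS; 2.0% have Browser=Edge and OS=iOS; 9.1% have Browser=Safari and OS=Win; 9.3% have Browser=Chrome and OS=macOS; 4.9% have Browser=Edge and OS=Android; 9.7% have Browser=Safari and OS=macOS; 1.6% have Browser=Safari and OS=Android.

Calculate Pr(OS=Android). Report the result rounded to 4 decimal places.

0.2220

P(OS=Android) = 0.091 + 0.066 + 0.016 + 0.049 = 0.222.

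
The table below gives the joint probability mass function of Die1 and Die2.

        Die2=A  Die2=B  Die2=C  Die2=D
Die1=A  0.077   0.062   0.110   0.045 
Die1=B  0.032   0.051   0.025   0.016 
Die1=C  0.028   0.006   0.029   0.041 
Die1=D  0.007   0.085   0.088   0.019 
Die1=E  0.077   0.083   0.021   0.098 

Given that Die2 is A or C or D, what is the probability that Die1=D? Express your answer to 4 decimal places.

P(Die2=A) = 0.077 + 0.032 + 0.028 + 0.007 + 0.077 = 0.221.
P(Die2=C) = 0.110 + 0.025 + 0.029 + 0.088 + 0.021 = 0.273.
P(Die2=D) = 0.045 + 0.016 + 0.041 + 0.019 + 0.098 = 0.219.
P(Die2 ∈ {A, C, D}) = 0.221 + 0.273 + 0.219 = 0.713; P(Die1=D, Die2 ∈ {A, C, D}) = 0.007 + 0.088 + 0.019 = 0.114.
P(Die1=D | Die2 ∈ {A, C, D}) = 0.114/0.713 = 0.1599.

0.1599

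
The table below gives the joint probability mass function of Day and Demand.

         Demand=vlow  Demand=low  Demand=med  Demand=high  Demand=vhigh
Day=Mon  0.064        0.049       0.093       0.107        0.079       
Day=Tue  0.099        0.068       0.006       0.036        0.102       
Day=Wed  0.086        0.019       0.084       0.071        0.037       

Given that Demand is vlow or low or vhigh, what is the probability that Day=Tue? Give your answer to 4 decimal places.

0.4461

P(Demand=vlow) = 0.064 + 0.099 + 0.086 = 0.249.
P(Demand=low) = 0.049 + 0.068 + 0.019 = 0.136.
P(Demand=vhigh) = 0.079 + 0.102 + 0.037 = 0.218.
P(Demand ∈ {vlow, low, vhigh}) = 0.249 + 0.136 + 0.218 = 0.603; P(Day=Tue, Demand ∈ {vlow, low, vhigh}) = 0.099 + 0.068 + 0.102 = 0.269.
P(Day=Tue | Demand ∈ {vlow, low, vhigh}) = 0.269/0.603 = 0.4461.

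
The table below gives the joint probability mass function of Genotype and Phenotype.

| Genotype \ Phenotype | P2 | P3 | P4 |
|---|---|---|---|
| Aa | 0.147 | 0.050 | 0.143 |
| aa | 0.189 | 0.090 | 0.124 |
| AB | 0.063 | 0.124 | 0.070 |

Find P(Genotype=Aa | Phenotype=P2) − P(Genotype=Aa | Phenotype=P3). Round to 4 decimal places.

P(Phenotype=P2) = 0.147 + 0.189 + 0.063 = 0.399; P(Genotype=Aa | Phenotype=P2) = 0.147/0.399 = 0.36842.
P(Phenotype=P3) = 0.050 + 0.090 + 0.124 = 0.264; P(Genotype=Aa | Phenotype=P3) = 0.050/0.264 = 0.18939.
Difference = 0.1790.

0.1790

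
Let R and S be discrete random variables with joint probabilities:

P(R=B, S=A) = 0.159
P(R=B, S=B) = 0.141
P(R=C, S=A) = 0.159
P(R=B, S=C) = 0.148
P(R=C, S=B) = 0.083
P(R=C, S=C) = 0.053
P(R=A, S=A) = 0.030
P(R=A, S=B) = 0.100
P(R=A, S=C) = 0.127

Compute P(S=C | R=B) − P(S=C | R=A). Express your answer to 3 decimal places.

-0.164

P(R=B) = 0.159 + 0.141 + 0.148 = 0.448; P(S=C | R=B) = 0.148/0.448 = 0.3304.
P(R=A) = 0.030 + 0.100 + 0.127 = 0.257; P(S=C | R=A) = 0.127/0.257 = 0.4942.
Difference = -0.164.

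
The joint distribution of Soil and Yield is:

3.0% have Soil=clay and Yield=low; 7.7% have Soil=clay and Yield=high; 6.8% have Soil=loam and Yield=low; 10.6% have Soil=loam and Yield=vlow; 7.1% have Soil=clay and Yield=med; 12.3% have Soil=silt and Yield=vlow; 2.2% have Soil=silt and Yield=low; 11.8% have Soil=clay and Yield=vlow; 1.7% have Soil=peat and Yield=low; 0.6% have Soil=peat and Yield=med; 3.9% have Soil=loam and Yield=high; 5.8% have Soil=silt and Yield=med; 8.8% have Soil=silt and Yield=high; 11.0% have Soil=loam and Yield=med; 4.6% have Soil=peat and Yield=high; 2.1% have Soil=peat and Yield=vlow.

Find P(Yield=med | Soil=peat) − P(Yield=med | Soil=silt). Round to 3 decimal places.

-0.133

P(Soil=peat) = 0.021 + 0.017 + 0.006 + 0.046 = 0.090; P(Yield=med | Soil=peat) = 0.006/0.090 = 0.0667.
P(Soil=silt) = 0.123 + 0.022 + 0.058 + 0.088 = 0.291; P(Yield=med | Soil=silt) = 0.058/0.291 = 0.1993.
Difference = -0.133.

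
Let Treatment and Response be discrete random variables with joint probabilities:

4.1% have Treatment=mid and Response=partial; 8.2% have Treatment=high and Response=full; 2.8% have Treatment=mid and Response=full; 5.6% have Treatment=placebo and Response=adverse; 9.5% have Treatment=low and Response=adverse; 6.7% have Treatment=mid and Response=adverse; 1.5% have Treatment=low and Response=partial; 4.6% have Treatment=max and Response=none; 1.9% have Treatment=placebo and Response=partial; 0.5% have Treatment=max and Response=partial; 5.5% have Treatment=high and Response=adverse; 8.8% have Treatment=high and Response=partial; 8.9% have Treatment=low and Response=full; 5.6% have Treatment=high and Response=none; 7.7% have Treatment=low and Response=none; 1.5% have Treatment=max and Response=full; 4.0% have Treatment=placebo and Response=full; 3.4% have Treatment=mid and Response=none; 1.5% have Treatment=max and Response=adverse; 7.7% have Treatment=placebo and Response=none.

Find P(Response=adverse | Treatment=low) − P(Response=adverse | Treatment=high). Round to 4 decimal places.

P(Treatment=low) = 0.077 + 0.015 + 0.089 + 0.095 = 0.276; P(Response=adverse | Treatment=low) = 0.095/0.276 = 0.34420.
P(Treatment=high) = 0.056 + 0.088 + 0.082 + 0.055 = 0.281; P(Response=adverse | Treatment=high) = 0.055/0.281 = 0.19573.
Difference = 0.1485.

0.1485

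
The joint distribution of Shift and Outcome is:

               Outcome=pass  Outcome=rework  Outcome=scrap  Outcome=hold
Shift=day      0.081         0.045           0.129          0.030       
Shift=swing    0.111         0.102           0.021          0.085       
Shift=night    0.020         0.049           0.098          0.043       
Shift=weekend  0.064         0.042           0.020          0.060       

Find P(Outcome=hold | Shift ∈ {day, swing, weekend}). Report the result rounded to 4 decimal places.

P(Shift=day) = 0.081 + 0.045 + 0.129 + 0.030 = 0.285.
P(Shift=swing) = 0.111 + 0.102 + 0.021 + 0.085 = 0.319.
P(Shift=weekend) = 0.064 + 0.042 + 0.020 + 0.060 = 0.186.
P(Shift ∈ {day, swing, weekend}) = 0.285 + 0.319 + 0.186 = 0.790; P(Outcome=hold, Shift ∈ {day, swing, weekend}) = 0.030 + 0.085 + 0.060 = 0.175.
P(Outcome=hold | Shift ∈ {day, swing, weekend}) = 0.175/0.790 = 0.2215.

0.2215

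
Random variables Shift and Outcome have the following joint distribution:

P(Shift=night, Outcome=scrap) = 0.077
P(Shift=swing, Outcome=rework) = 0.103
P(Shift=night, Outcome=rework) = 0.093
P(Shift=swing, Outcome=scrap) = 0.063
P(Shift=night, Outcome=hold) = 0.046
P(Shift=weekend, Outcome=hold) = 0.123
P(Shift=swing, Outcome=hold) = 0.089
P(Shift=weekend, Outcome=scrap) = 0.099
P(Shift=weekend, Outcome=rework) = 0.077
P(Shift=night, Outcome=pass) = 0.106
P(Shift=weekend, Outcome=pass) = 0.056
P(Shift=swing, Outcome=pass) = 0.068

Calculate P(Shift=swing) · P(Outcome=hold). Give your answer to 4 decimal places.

0.0833

P(Shift=swing) = 0.068 + 0.103 + 0.063 + 0.089 = 0.323.
P(Outcome=hold) = 0.089 + 0.046 + 0.123 = 0.258.
Product: 0.323 × 0.258 = 0.0833.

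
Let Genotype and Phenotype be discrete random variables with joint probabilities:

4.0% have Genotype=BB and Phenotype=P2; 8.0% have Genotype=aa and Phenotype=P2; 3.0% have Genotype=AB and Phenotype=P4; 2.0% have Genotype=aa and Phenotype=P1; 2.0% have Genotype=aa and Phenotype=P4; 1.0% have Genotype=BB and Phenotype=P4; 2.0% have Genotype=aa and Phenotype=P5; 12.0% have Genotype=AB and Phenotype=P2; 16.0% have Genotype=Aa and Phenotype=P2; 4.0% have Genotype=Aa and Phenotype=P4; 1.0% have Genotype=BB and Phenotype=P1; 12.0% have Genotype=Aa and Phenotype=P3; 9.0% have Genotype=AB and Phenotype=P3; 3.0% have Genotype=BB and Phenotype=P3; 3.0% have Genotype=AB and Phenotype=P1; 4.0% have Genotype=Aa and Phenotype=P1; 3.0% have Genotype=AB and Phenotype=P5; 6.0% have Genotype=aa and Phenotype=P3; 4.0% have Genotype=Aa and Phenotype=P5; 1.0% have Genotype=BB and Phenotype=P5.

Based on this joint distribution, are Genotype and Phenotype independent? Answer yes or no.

yes

Every cell satisfies P(Genotype,Phenotype) = P(Genotype)·P(Phenotype). For instance P(Genotype=BB) = 0.100, P(Phenotype=P3) = 0.300, and 0.100×0.300 = 0.030 matches the joint entry. So Genotype and Phenotype are independent.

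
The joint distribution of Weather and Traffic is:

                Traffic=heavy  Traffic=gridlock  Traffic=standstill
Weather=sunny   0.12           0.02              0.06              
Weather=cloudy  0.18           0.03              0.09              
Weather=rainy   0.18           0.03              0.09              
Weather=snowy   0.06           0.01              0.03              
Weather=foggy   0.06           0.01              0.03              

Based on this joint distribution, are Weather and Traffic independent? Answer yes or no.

Every cell satisfies P(Weather,Traffic) = P(Weather)·P(Traffic). For instance P(Weather=sunny) = 0.20, P(Traffic=standstill) = 0.30, and 0.20×0.30 = 0.06 matches the joint entry. So Weather and Traffic are independent.

yes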